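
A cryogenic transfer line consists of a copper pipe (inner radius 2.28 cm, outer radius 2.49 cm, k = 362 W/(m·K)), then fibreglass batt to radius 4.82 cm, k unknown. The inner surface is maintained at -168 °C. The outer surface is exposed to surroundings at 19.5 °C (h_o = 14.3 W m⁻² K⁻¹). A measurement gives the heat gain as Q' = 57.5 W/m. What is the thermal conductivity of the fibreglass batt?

k = 0.0347 W/m·K

ΣR = ΔT/Q' = |-168 − 19.5|/57.5 = 3.261 m·K/W
Known resistances:
  R'_copper = ln(0.0249/0.0228)/(2πk) = 0.08811/(2π·362) = 3.874×10^-5 m·K/W
  R'_conv,out = 1/(2πr h) = 1/(2π·0.0482·14.3) = 0.2309 m·K/W
R_fibreglass batt = ΣR − ΣR_known = 3.261 − 0.2309 = 3.030 m·K/W
ln(r₂/r₁)/(2πk) = 3.030 ⇒ k = 0.6605/(2π·3.030) = 0.0347 W/m·K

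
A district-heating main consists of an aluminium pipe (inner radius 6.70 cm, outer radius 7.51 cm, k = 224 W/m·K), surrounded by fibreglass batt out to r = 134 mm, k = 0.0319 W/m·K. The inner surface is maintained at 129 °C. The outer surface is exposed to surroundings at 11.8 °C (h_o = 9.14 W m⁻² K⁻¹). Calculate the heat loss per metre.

Treat each layer as a resistance in series:
  R'_aluminium = ln(0.0751/0.0670)/(2πk) = 0.1141/(2π·224) = 8.109×10^-5 m·K/W
  R'_fibreglass batt = ln(0.134/0.0751)/(2πk) = 0.5790/(2π·0.0319) = 2.889 m·K/W
  R'_conv,out = 1/(2πr h) = 1/(2π·0.134·9.14) = 0.1299 m·K/W
ΣR = 8.109×10^-5 + 2.889 + 0.1299 = 3.019 m·K/W
Q' = ΔT/ΣR = (129 °C − 11.8 °C)/3.019 = 38.8 W/m

Q' = 38.8 W/m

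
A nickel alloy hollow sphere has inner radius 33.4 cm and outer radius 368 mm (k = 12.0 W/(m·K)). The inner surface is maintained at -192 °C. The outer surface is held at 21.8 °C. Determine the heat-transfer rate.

Q = 117 kW

Q = 4πk·ΔT/(1/r₁ − 1/r₂) = 4π × 12.0 × 213.8 / (1/0.334 − 1/0.368) = 1.17×10^5 W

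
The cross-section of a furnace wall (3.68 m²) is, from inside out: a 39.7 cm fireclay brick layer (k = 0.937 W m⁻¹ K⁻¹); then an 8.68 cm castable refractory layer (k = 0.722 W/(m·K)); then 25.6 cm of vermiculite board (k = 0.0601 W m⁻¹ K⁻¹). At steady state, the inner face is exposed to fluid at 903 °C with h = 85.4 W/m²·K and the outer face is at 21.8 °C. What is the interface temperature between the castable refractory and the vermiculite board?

T = 801 °C

Series thermal resistances, inner to outer:
  R_conv,in = 1/(hA) = 1/(85.4·3.68) = 0.003182 K/W
  R_fireclay brick = L/(kA) = 0.397/(0.937·3.68) = 0.1151 K/W
  R_castable refractory = L/(kA) = 0.0868/(0.722·3.68) = 0.03267 K/W
  R_vermiculite board = L/(kA) = 0.256/(0.0601·3.68) = 1.157 K/W
ΣR = 0.003182 + 0.1151 + 0.03267 + 1.157 = 1.308 K/W
Q = ΔT/ΣR = (903 °C − 21.8 °C)/1.308 = 673.7 W
From the inner boundary to the castable refractory/vermiculite board interface, ΣR_partial = 0.1510 K/W.
T_interface = T_in − Q·ΣR_partial = 903 °C − (673.7)(0.1510) = 801 °C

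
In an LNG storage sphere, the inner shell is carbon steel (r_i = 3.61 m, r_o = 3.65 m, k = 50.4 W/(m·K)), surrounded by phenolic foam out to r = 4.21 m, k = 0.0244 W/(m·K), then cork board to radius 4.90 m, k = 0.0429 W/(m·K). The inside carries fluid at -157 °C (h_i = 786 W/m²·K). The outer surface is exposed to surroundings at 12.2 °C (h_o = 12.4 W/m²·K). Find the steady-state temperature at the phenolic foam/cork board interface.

Series thermal resistances, inner to outer:
  R_conv,in = 1/(4πr²h) = 1/(4π·3.61²·786) = 7.769×10^-6 K/W
  R_carbon steel = (1/3.61 − 1/3.65)/(4πk) = 0.003036/(4π·50.4) = 4.793×10^-6 K/W
  R_phenolic foam = (1/3.65 − 1/4.21)/(4πk) = 0.03644/(4π·0.0244) = 0.1189 K/W
  R_cork board = (1/4.21 − 1/4.90)/(4πk) = 0.03345/(4π·0.0429) = 0.06204 K/W
  R_conv,out = 1/(4πr²h) = 1/(4π·4.90²·12.4) = 2.673×10^-4 K/W
ΣR = 7.769×10^-6 + 4.793×10^-6 + 0.1189 + 0.06204 + 2.673×10^-4 = 0.1812 K/W
Q = ΔT/ΣR = (-157 °C − 12.2 °C)/0.1812 = -933.8 W
From the inner boundary to the phenolic foam/cork board interface, ΣR_partial = 0.1189 K/W.
T_interface = T_in − Q·ΣR_partial = -157 °C − (-933.8)(0.1189) = -46.0 °C

T = -46.0 °C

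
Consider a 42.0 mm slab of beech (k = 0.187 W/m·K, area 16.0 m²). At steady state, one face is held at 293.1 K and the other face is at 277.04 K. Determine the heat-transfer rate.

Q = kA·ΔT/L = 0.187 × 16.0 × |293.1 K − 277.04 K| / 0.0420 = 1140 W

Q = 1140 W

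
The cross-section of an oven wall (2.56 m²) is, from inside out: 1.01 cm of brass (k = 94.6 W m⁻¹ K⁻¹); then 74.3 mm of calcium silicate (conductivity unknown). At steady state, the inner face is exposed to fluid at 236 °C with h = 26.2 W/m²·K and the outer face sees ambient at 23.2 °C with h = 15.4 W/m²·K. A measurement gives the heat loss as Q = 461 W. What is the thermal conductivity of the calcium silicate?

k = 0.0689 W/m·K

ΣR = ΔT/Q = |236 − 23.2|/461 = 0.4616 K/W
Known resistances:
  R_conv,in = 1/(hA) = 1/(26.2·2.56) = 0.01491 K/W
  R_brass = L/(kA) = 0.0101/(94.6·2.56) = 4.171×10^-5 K/W
  R_conv,out = 1/(hA) = 1/(15.4·2.56) = 0.02537 K/W
R_calcium silicate = ΣR − ΣR_known = 0.4616 − 0.04032 = 0.4213 K/W
L/(kA) = 0.4213 ⇒ k = 0.0743/(0.4213·2.56) = 0.0689 W/m·K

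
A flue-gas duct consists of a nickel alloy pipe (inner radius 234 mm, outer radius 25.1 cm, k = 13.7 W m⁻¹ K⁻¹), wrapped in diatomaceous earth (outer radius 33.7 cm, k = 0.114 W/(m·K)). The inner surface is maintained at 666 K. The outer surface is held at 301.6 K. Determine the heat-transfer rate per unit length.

Resistance network (inner→outer):
  R'_nickel alloy = ln(0.251/0.234)/(2πk) = 0.07013/(2π·13.7) = 8.147×10^-4 m·K/W
  R'_diatomaceous earth = ln(0.337/0.251)/(2πk) = 0.2946/(2π·0.114) = 0.4113 m·K/W
ΣR = 8.147×10^-4 + 0.4113 = 0.4121 m·K/W
Q' = ΔT/ΣR = (666 K − 301.6 K)/0.4121 = 884 W/m

Q' = 884 W/m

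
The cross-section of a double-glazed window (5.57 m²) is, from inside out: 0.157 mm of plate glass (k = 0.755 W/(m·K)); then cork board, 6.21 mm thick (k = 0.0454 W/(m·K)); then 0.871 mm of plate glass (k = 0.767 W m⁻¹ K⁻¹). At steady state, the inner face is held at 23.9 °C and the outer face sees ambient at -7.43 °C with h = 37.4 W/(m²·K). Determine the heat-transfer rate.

Series thermal resistances, inner to outer:
  R_plate glass = L/(kA) = 1.57×10^-4/(0.755·5.57) = 3.733×10^-5 K/W
  R_cork board = L/(kA) = 0.00621/(0.0454·5.57) = 0.02456 K/W
  R_plate glass = L/(kA) = 8.71×10^-4/(0.767·5.57) = 2.039×10^-4 K/W
  R_conv,out = 1/(hA) = 1/(37.4·5.57) = 0.004800 K/W
ΣR = 3.733×10^-5 + 0.02456 + 2.039×10^-4 + 0.004800 = 0.02960 K/W
Q = ΔT/ΣR = (23.9 °C − -7.43 °C)/0.02960 = 1060 W

Q = 1060 W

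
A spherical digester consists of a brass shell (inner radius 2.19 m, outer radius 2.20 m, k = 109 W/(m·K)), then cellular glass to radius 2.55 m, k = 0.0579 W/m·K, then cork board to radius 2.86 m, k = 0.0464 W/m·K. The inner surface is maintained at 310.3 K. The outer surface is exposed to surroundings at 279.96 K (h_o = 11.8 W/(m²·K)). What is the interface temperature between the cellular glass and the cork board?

T = 294.0 K

Resistance network (inner→outer):
  R_brass = (1/2.19 − 1/2.20)/(4πk) = 0.002076/(4π·109) = 1.515×10^-6 K/W
  R_cellular glass = (1/2.20 − 1/2.55)/(4πk) = 0.06239/(4π·0.0579) = 0.08575 K/W
  R_cork board = (1/2.55 − 1/2.86)/(4πk) = 0.04251/(4π·0.0464) = 0.07290 K/W
  R_conv,out = 1/(4πr²h) = 1/(4π·2.86²·11.8) = 8.245×10^-4 K/W
ΣR = 1.515×10^-6 + 0.08575 + 0.07290 + 8.245×10^-4 = 0.1595 K/W
Q = ΔT/ΣR = (310.3 K − 279.96 K)/0.1595 = 190.2 W
From the inner boundary to the cellular glass/cork board interface, ΣR_partial = 0.08575 K/W.
T_interface = T_in − Q·ΣR_partial = 310.3 K − (190.2)(0.08575) = 294.0 K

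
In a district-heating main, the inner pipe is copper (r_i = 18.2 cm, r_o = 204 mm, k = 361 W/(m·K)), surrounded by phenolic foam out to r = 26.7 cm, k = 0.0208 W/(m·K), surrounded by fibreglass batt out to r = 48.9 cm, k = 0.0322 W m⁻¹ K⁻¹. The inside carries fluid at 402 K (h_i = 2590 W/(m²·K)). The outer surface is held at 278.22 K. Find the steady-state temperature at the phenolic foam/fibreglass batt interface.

T = 351.5 K

Resistance network (inner→outer):
  R'_conv,in = 1/(2πr h) = 1/(2π·0.182·2590) = 3.376×10^-4 m·K/W
  R'_copper = ln(0.204/0.182)/(2πk) = 0.1141/(2π·361) = 5.031×10^-5 m·K/W
  R'_phenolic foam = ln(0.267/0.204)/(2πk) = 0.2691/(2π·0.0208) = 2.059 m·K/W
  R'_fibreglass batt = ln(0.489/0.267)/(2πk) = 0.6051/(2π·0.0322) = 2.991 m·K/W
ΣR = 3.376×10^-4 + 5.031×10^-5 + 2.059 + 2.991 = 5.050 m·K/W
Q' = ΔT/ΣR = (402 K − 278.22 K)/5.050 = 24.51 W/m
From the inner boundary to the phenolic foam/fibreglass batt interface, ΣR_partial = 2.059 m·K/W.
T_interface = T_in − Q'·ΣR_partial = 402 K − (24.51)(2.059) = 351.5 K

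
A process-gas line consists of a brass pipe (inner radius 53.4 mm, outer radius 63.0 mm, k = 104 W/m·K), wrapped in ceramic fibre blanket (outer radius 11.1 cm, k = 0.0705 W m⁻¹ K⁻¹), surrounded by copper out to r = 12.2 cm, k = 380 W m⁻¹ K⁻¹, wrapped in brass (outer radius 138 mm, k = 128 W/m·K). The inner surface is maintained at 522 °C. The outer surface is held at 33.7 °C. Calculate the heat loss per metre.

Q' = 382 W/m

Treat each layer as a resistance in series:
  R'_brass = ln(0.0630/0.0534)/(2πk) = 0.1653/(2π·104) = 2.530×10^-4 m·K/W
  R'_ceramic fibre blanket = ln(0.111/0.0630)/(2πk) = 0.5664/(2π·0.0705) = 1.279 m·K/W
  R'_copper = ln(0.122/0.111)/(2πk) = 0.09449/(2π·380) = 3.958×10^-5 m·K/W
  R'_brass = ln(0.138/0.122)/(2πk) = 0.1232/(2π·128) = 1.532×10^-4 m·K/W
ΣR = 2.530×10^-4 + 1.279 + 3.958×10^-5 + 1.532×10^-4 = 1.279 m·K/W
Q' = ΔT/ΣR = (522 °C − 33.7 °C)/1.279 = 382 W/m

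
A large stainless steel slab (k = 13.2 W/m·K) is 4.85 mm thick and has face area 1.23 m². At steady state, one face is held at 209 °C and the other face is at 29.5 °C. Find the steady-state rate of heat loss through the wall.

Q = kA·ΔT/L = 13.2 × 1.23 × |209 °C − 29.5 °C| / 0.00485 = 6.01×10^5 W

Q = 601 kW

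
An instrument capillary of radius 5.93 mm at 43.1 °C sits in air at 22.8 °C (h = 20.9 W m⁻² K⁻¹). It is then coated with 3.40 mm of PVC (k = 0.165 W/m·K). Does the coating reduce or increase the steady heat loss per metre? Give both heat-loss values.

Critical radius for a cylinder: r_cr = k/h = 0.00789 m = 0.789 cm.
Outer radius after coating: r₂ = 0.00593 + 0.00340 = 0.00933 m.
r₁ < r_cr < r₂: heat loss rises to a maximum at r_cr then falls. Whether the coating helps depends on whether Q(r₂) has dropped back below Q(r₁).
Bare: R = 1/(2πr₁h) = 1.284 m·K/W; Q = 20.3/1.284 = 15.8 W/m.
Coated: R = R_cond + R_conv = 1.253 m·K/W; Q = 20.3/1.253 = 16.2 W/m.

increases: 15.8 → 16.2 W/m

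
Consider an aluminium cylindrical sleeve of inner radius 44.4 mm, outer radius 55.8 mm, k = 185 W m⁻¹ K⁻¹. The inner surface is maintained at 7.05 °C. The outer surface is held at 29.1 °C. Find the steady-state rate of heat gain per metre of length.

Q' = 2πk·ΔT/ln(r₂/r₁) = 2π × 185 × 22.05 / ln(0.0558/0.0444) = 1.12×10^5 W/m

Q' = 112 kW/m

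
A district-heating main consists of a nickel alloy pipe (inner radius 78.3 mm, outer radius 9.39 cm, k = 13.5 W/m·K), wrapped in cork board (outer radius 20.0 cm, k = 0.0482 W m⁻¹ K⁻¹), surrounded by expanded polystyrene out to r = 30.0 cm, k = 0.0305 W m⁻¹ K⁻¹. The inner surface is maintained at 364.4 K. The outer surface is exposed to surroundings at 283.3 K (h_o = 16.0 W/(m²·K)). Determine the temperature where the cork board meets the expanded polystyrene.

Treat each layer as a resistance in series:
  R'_nickel alloy = ln(0.0939/0.0783)/(2πk) = 0.1817/(2π·13.5) = 0.002142 m·K/W
  R'_cork board = ln(0.200/0.0939)/(2πk) = 0.7561/(2π·0.0482) = 2.497 m·K/W
  R'_expanded polystyrene = ln(0.300/0.200)/(2πk) = 0.4055/(2π·0.0305) = 2.116 m·K/W
  R'_conv,out = 1/(2πr h) = 1/(2π·0.300·16.0) = 0.03316 m·K/W
ΣR = 0.002142 + 2.497 + 2.116 + 0.03316 = 4.648 m·K/W
Q' = ΔT/ΣR = (364.4 K − 283.3 K)/4.648 = 17.45 W/m
From the inner boundary to the cork board/expanded polystyrene interface, ΣR_partial = 2.499 m·K/W.
T_interface = T_in − Q'·ΣR_partial = 364.4 K − (17.45)(2.499) = 320.8 K

T = 320.8 K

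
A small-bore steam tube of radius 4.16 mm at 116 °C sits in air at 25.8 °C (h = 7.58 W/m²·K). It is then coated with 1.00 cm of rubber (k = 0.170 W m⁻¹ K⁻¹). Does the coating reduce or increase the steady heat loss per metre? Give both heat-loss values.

Critical radius for a cylinder: r_cr = k/h = 0.0224 m = 2.24 cm.
Outer radius after coating: r₂ = 0.00416 + 0.0100 = 0.01416 m.
Since r₁ < r_cr and r₂ ≤ r_cr, the coating moves toward the maximum at r_cr — heat loss rises.
Bare: R = 1/(2πr₁h) = 5.047 m·K/W; Q = 90.2/5.047 = 17.9 W/m.
Coated: R = R_cond + R_conv = 2.630 m·K/W; Q = 90.2/2.630 = 34.3 W/m.

increases: 17.9 → 34.3 W/m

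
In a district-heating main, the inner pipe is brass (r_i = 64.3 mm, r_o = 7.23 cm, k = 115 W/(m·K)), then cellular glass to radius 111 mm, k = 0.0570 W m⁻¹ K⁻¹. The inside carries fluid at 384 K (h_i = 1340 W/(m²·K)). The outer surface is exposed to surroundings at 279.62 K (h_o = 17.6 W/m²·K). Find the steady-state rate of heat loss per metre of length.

Q' = 81.5 W/m

Resistance network (inner→outer):
  R'_conv,in = 1/(2πr h) = 1/(2π·0.0643·1340) = 0.001847 m·K/W
  R'_brass = ln(0.0723/0.0643)/(2πk) = 0.1173/(2π·115) = 1.623×10^-4 m·K/W
  R'_cellular glass = ln(0.111/0.0723)/(2πk) = 0.4287/(2π·0.0570) = 1.197 m·K/W
  R'_conv,out = 1/(2πr h) = 1/(2π·0.111·17.6) = 0.08147 m·K/W
ΣR = 0.001847 + 1.623×10^-4 + 1.197 + 0.08147 = 1.280 m·K/W
Q' = ΔT/ΣR = (384 K − 279.62 K)/1.280 = 81.5 W/m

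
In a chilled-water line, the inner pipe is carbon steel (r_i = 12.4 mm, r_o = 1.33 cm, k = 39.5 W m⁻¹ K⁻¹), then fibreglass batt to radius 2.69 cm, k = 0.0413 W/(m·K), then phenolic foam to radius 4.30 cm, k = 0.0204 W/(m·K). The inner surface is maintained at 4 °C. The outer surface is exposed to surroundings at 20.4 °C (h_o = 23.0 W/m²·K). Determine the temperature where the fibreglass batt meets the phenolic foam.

Treat each layer as a resistance in series:
  R'_carbon steel = ln(0.0133/0.0124)/(2πk) = 0.07007/(2π·39.5) = 2.823×10^-4 m·K/W
  R'_fibreglass batt = ln(0.0269/0.0133)/(2πk) = 0.7044/(2π·0.0413) = 2.714 m·K/W
  R'_phenolic foam = ln(0.0430/0.0269)/(2πk) = 0.4691/(2π·0.0204) = 3.660 m·K/W
  R'_conv,out = 1/(2πr h) = 1/(2π·0.0430·23.0) = 0.1609 m·K/W
ΣR = 2.823×10^-4 + 2.714 + 3.660 + 0.1609 = 6.535 m·K/W
Q' = ΔT/ΣR = (4 °C − 20.4 °C)/6.535 = -2.510 W/m
From the inner boundary to the fibreglass batt/phenolic foam interface, ΣR_partial = 2.714 m·K/W.
T_interface = T_in − Q'·ΣR_partial = 4 °C − (-2.510)(2.714) = 10.8 °C

T = 10.8 °C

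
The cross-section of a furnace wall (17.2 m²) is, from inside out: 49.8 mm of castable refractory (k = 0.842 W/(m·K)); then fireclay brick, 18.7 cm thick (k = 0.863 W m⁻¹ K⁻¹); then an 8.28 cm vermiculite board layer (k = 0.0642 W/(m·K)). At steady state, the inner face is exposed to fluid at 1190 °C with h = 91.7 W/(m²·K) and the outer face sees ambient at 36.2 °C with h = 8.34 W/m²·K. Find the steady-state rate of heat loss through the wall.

Q = 11.7 kW

Series thermal resistances, inner to outer:
  R_conv,in = 1/(hA) = 1/(91.7·17.2) = 6.340×10^-4 K/W
  R_castable refractory = L/(kA) = 0.0498/(0.842·17.2) = 0.003439 K/W
  R_fireclay brick = L/(kA) = 0.187/(0.863·17.2) = 0.01260 K/W
  R_vermiculite board = L/(kA) = 0.0828/(0.0642·17.2) = 0.07498 K/W
  R_conv,out = 1/(hA) = 1/(8.34·17.2) = 0.006971 K/W
ΣR = 6.340×10^-4 + 0.003439 + 0.01260 + 0.07498 + 0.006971 = 0.09862 K/W
Q = ΔT/ΣR = (1190 °C − 36.2 °C)/0.09862 = 11700 W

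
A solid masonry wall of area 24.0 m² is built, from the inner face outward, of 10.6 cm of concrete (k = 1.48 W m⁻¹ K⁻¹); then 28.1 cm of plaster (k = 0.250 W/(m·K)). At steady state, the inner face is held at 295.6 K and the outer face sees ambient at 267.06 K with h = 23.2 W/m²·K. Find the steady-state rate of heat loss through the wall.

Q = 553 W

Treat each layer as a resistance in series:
  R_concrete = L/(kA) = 0.106/(1.48·24.0) = 0.002984 K/W
  R_plaster = L/(kA) = 0.281/(0.250·24.0) = 0.04683 K/W
  R_conv,out = 1/(hA) = 1/(23.2·24.0) = 0.001796 K/W
ΣR = 0.002984 + 0.04683 + 0.001796 = 0.05161 K/W
Q = ΔT/ΣR = (295.6 K − 267.06 K)/0.05161 = 553 W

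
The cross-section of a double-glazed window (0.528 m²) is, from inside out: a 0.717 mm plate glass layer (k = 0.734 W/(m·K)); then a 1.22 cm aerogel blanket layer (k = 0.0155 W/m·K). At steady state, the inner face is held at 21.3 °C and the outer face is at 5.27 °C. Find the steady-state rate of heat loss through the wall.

Resistance network (inner→outer):
  R_plate glass = L/(kA) = 7.17×10^-4/(0.734·0.528) = 0.001850 K/W
  R_aerogel blanket = L/(kA) = 0.0122/(0.0155·0.528) = 1.491 K/W
ΣR = 0.001850 + 1.491 = 1.493 K/W
Q = ΔT/ΣR = (21.3 °C − 5.27 °C)/1.493 = 10.7 W

Q = 10.7 W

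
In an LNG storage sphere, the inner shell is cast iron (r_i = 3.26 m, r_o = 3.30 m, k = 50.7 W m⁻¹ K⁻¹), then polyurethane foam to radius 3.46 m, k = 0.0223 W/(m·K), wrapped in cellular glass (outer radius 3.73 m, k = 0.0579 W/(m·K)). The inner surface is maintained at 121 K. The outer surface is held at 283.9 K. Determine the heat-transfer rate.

Resistance network (inner→outer):
  R_cast iron = (1/3.26 − 1/3.30)/(4πk) = 0.003718/(4π·50.7) = 5.836×10^-6 K/W
  R_polyurethane foam = (1/3.30 − 1/3.46)/(4πk) = 0.01401/(4π·0.0223) = 0.05001 K/W
  R_cellular glass = (1/3.46 − 1/3.73)/(4πk) = 0.02092/(4π·0.0579) = 0.02875 K/W
ΣR = 5.836×10^-6 + 0.05001 + 0.02875 = 0.07877 K/W
Q = ΔT/ΣR = (121 K − 283.9 K)/0.07877 = -2070 W
(Negative Q ⇒ heat flows inward; heat gain = 2070 W.)

Q = 2070 W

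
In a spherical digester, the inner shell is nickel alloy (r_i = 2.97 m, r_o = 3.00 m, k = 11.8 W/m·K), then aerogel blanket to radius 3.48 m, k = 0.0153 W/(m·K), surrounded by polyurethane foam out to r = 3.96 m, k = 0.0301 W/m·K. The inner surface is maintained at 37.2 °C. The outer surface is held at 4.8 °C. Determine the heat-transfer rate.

Series thermal resistances, inner to outer:
  R_nickel alloy = (1/2.97 − 1/3.00)/(4πk) = 0.003367/(4π·11.8) = 2.271×10^-5 K/W
  R_aerogel blanket = (1/3.00 − 1/3.48)/(4πk) = 0.04598/(4π·0.0153) = 0.2391 K/W
  R_polyurethane foam = (1/3.48 − 1/3.96)/(4πk) = 0.03483/(4π·0.0301) = 0.09209 K/W
ΣR = 2.271×10^-5 + 0.2391 + 0.09209 = 0.3312 K/W
Q = ΔT/ΣR = (37.2 °C − 4.8 °C)/0.3312 = 97.8 W

Q = 97.8 W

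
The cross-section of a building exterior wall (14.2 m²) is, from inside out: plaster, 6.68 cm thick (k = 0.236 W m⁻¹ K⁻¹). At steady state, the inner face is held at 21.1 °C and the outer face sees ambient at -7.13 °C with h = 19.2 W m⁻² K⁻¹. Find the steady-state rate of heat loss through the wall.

Q = 1200 W

Resistance network (inner→outer):
  R_plaster = L/(kA) = 0.0668/(0.236·14.2) = 0.01993 K/W
  R_conv,out = 1/(hA) = 1/(19.2·14.2) = 0.003668 K/W
ΣR = 0.01993 + 0.003668 = 0.02360 K/W
Q = ΔT/ΣR = (21.1 °C − -7.13 °C)/0.02360 = 1200 W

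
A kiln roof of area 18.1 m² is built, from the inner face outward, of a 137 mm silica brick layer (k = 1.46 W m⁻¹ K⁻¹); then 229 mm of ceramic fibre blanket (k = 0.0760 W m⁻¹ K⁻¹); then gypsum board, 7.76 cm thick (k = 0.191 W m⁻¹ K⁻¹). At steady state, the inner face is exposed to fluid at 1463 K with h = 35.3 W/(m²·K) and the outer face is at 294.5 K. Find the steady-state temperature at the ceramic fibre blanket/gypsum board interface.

Resistance network (inner→outer):
  R_conv,in = 1/(hA) = 1/(35.3·18.1) = 0.001565 K/W
  R_silica brick = L/(kA) = 0.137/(1.46·18.1) = 0.005184 K/W
  R_ceramic fibre blanket = L/(kA) = 0.229/(0.0760·18.1) = 0.1665 K/W
  R_gypsum board = L/(kA) = 0.0776/(0.191·18.1) = 0.02245 K/W
ΣR = 0.001565 + 0.005184 + 0.1665 + 0.02245 = 0.1957 K/W
Q = ΔT/ΣR = (1463 K − 294.5 K)/0.1957 = 5971 W
From the inner boundary to the ceramic fibre blanket/gypsum board interface, ΣR_partial = 0.1732 K/W.
T_interface = T_in − Q·ΣR_partial = 1463 K − (5971)(0.1732) = 429 K

T = 429 K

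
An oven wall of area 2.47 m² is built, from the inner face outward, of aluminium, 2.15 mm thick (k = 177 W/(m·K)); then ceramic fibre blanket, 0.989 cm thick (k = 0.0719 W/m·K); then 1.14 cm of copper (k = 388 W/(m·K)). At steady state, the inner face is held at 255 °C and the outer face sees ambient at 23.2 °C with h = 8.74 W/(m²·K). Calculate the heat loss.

Resistance network (inner→outer):
  R_aluminium = L/(kA) = 0.00215/(177·2.47) = 4.918×10^-6 K/W
  R_ceramic fibre blanket = L/(kA) = 0.00989/(0.0719·2.47) = 0.05569 K/W
  R_copper = L/(kA) = 0.0114/(388·2.47) = 1.190×10^-5 K/W
  R_conv,out = 1/(hA) = 1/(8.74·2.47) = 0.04632 K/W
ΣR = 4.918×10^-6 + 0.05569 + 1.190×10^-5 + 0.04632 = 0.1020 K/W
Q = ΔT/ΣR = (255 °C − 23.2 °C)/0.1020 = 2270 W

Q = 2.27 kW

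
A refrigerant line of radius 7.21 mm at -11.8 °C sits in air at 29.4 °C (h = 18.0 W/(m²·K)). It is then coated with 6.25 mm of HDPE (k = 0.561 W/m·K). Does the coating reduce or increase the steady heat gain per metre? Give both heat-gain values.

Critical radius for a cylinder: r_cr = k/h = 0.0312 m = 3.12 cm.
Outer radius after coating: r₂ = 0.00721 + 0.00625 = 0.01346 m.
Since r₁ < r_cr and r₂ ≤ r_cr, the coating moves toward the maximum at r_cr — heat gain rises.
Bare: R = 1/(2πr₁h) = 1.226 m·K/W; Q = 41.2/1.226 = 33.6 W/m.
Coated: R = R_cond + R_conv = 0.8340 m·K/W; Q = 41.2/0.8340 = 49.4 W/m.

increases: 33.6 → 49.4 W/m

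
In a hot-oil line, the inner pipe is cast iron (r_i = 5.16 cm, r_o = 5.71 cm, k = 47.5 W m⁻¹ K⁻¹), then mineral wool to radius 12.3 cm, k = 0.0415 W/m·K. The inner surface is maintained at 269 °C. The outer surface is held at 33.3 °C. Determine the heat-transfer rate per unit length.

Series thermal resistances, inner to outer:
  R'_cast iron = ln(0.0571/0.0516)/(2πk) = 0.1013/(2π·47.5) = 3.394×10^-4 m·K/W
  R'_mineral wool = ln(0.123/0.0571)/(2πk) = 0.7674/(2π·0.0415) = 2.943 m·K/W
ΣR = 3.394×10^-4 + 2.943 = 2.943 m·K/W
Q' = ΔT/ΣR = (269 °C − 33.3 °C)/2.943 = 80.1 W/m

Q' = 80.1 W/m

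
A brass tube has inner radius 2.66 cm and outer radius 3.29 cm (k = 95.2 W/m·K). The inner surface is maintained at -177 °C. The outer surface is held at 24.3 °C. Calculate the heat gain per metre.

Q' = 566 kW/m

Q' = 2πk·ΔT/ln(r₂/r₁) = 2π × 95.2 × 201.3 / ln(0.0329/0.0266) = 5.66×10^5 W/m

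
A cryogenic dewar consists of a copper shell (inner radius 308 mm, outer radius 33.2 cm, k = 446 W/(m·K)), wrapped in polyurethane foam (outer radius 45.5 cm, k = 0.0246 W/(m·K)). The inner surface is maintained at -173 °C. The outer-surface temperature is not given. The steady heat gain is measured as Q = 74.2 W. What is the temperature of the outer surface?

Sum the resistances:
  R_copper = (1/0.308 − 1/0.332)/(4πk) = 0.2347/(4π·446) = 4.188×10^-5 K/W
  R_polyurethane foam = (1/0.332 − 1/0.455)/(4πk) = 0.8142/(4π·0.0246) = 2.634 K/W
ΣR = 2.634 K/W
ΔT = Q·ΣR = 74.2 × 2.634 = 195.4 K
Heat flows inward, so T_out = T_in + ΔT = -173 + 195.4 = 22.4 °C

T_out = 22.4 °C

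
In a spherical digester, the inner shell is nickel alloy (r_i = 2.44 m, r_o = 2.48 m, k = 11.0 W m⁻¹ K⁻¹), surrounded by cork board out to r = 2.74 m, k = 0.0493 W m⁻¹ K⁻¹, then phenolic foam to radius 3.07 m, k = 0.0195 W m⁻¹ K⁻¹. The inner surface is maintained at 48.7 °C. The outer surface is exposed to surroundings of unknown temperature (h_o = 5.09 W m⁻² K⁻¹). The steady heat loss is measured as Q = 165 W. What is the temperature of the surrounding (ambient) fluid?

Series resistances:
  R_nickel alloy = (1/2.44 − 1/2.48)/(4πk) = 0.006610/(4π·11.0) = 4.782×10^-5 K/W
  R_cork board = (1/2.48 − 1/2.74)/(4πk) = 0.03826/(4π·0.0493) = 0.06176 K/W
  R_phenolic foam = (1/2.74 − 1/3.07)/(4πk) = 0.03923/(4π·0.0195) = 0.1601 K/W
  R_conv,out = 1/(4πr²h) = 1/(4π·3.07²·5.09) = 0.001659 K/W
ΣR = 0.2236 K/W
ΔT = Q·ΣR = 165 × 0.2236 = 36.89 K
Heat flows outward, so T_out = T_in − ΔT = 48.7 − 36.89 = 11.8 °C

T_out = 11.8 °C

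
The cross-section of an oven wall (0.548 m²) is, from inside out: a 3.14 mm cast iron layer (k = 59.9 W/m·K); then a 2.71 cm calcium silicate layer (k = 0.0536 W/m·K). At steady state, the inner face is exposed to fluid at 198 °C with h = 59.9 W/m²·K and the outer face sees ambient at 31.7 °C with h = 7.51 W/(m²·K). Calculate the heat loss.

Resistance network (inner→outer):
  R_conv,in = 1/(hA) = 1/(59.9·0.548) = 0.03046 K/W
  R_cast iron = L/(kA) = 0.00314/(59.9·0.548) = 9.566×10^-5 K/W
  R_calcium silicate = L/(kA) = 0.0271/(0.0536·0.548) = 0.9226 K/W
  R_conv,out = 1/(hA) = 1/(7.51·0.548) = 0.2430 K/W
ΣR = 0.03046 + 9.566×10^-5 + 0.9226 + 0.2430 = 1.196 K/W
Q = ΔT/ΣR = (198 °C − 31.7 °C)/1.196 = 139 W

Q = 139 W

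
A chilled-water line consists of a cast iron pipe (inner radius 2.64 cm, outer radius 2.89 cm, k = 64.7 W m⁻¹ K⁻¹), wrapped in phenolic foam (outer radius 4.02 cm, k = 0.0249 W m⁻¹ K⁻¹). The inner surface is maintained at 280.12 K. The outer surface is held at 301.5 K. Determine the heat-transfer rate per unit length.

Treat each layer as a resistance in series:
  R'_cast iron = ln(0.0289/0.0264)/(2πk) = 0.09048/(2π·64.7) = 2.226×10^-4 m·K/W
  R'_phenolic foam = ln(0.0402/0.0289)/(2πk) = 0.3300/(2π·0.0249) = 2.109 m·K/W
ΣR = 2.226×10^-4 + 2.109 = 2.109 m·K/W
Q' = ΔT/ΣR = (280.12 K − 301.5 K)/2.109 = -10.1 W/m
(Negative Q' ⇒ heat flows inward; heat gain = 10.1 W/m.)

Q' = 10.1 W/m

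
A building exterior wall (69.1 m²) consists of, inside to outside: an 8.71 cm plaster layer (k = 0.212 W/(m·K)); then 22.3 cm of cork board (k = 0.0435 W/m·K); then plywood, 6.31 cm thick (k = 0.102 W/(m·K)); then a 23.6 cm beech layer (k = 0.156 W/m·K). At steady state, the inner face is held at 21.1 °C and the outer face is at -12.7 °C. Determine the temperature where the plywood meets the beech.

Resistance network (inner→outer):
  R_plaster = L/(kA) = 0.0871/(0.212·69.1) = 0.005946 K/W
  R_cork board = L/(kA) = 0.223/(0.0435·69.1) = 0.07419 K/W
  R_plywood = L/(kA) = 0.0631/(0.102·69.1) = 0.008953 K/W
  R_beech = L/(kA) = 0.236/(0.156·69.1) = 0.02189 K/W
ΣR = 0.005946 + 0.07419 + 0.008953 + 0.02189 = 0.1110 K/W
Q = ΔT/ΣR = (21.1 °C − -12.7 °C)/0.1110 = 304.5 W
From the inner boundary to the plywood/beech interface, ΣR_partial = 0.08909 K/W.
T_interface = T_in − Q·ΣR_partial = 21.1 °C − (304.5)(0.08909) = -6.03 °C

T = -6.03 °C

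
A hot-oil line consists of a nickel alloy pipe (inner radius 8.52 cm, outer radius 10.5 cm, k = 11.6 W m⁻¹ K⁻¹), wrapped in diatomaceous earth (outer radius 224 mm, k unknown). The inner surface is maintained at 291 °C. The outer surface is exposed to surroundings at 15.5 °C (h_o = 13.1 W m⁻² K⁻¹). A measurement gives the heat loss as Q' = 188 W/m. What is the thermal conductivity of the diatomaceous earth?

k = 0.0856 W/m·K

ΣR = ΔT/Q' = |291 − 15.5|/188 = 1.465 m·K/W
Known resistances:
  R'_nickel alloy = ln(0.105/0.0852)/(2πk) = 0.2090/(2π·11.6) = 0.002867 m·K/W
  R'_conv,out = 1/(2πr h) = 1/(2π·0.224·13.1) = 0.05424 m·K/W
R_diatomaceous earth = ΣR − ΣR_known = 1.465 − 0.05711 = 1.408 m·K/W
ln(r₂/r₁)/(2πk) = 1.408 ⇒ k = 0.7577/(2π·1.408) = 0.0856 W/m·K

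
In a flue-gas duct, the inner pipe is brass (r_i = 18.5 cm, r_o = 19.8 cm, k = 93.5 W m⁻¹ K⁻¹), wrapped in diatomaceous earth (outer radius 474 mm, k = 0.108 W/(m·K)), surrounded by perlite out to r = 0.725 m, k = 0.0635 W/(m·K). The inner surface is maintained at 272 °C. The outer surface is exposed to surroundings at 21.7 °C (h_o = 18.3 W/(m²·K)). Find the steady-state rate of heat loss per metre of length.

Resistance network (inner→outer):
  R'_brass = ln(0.198/0.185)/(2πk) = 0.06791/(2π·93.5) = 1.156×10^-4 m·K/W
  R'_diatomaceous earth = ln(0.474/0.198)/(2πk) = 0.8729/(2π·0.108) = 1.286 m·K/W
  R'_perlite = ln(0.725/0.474)/(2πk) = 0.4250/(2π·0.0635) = 1.065 m·K/W
  R'_conv,out = 1/(2πr h) = 1/(2π·0.725·18.3) = 0.01200 m·K/W
ΣR = 1.156×10^-4 + 1.286 + 1.065 + 0.01200 = 2.363 m·K/W
Q' = ΔT/ΣR = (272 °C − 21.7 °C)/2.363 = 106 W/m

Q' = 106 W/m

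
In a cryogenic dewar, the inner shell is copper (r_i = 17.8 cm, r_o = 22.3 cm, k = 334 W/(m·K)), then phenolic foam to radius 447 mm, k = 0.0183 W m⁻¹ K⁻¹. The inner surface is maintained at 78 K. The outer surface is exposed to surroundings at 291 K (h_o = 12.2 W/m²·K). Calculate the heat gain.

Q = 21.7 W

Resistance network (inner→outer):
  R_copper = (1/0.178 − 1/0.223)/(4πk) = 1.134/(4π·334) = 2.701×10^-4 K/W
  R_phenolic foam = (1/0.223 − 1/0.447)/(4πk) = 2.247/(4π·0.0183) = 9.772 K/W
  R_conv,out = 1/(4πr²h) = 1/(4π·0.447²·12.2) = 0.03264 K/W
ΣR = 2.701×10^-4 + 9.772 + 0.03264 = 9.805 K/W
Q = ΔT/ΣR = (78 K − 291 K)/9.805 = -21.7 W
(Negative Q ⇒ heat flows inward; heat gain = 21.7 W.)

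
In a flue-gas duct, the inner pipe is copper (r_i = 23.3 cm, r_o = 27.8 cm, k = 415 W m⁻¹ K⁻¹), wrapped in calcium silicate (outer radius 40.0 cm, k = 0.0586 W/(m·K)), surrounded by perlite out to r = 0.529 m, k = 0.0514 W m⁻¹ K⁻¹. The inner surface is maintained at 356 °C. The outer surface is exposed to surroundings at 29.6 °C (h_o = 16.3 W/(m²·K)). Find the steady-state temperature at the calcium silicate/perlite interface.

Treat each layer as a resistance in series:
  R'_copper = ln(0.278/0.233)/(2πk) = 0.1766/(2π·415) = 6.772×10^-5 m·K/W
  R'_calcium silicate = ln(0.400/0.278)/(2πk) = 0.3638/(2π·0.0586) = 0.9882 m·K/W
  R'_perlite = ln(0.529/0.400)/(2πk) = 0.2795/(2π·0.0514) = 0.8655 m·K/W
  R'_conv,out = 1/(2πr h) = 1/(2π·0.529·16.3) = 0.01846 m·K/W
ΣR = 6.772×10^-5 + 0.9882 + 0.8655 + 0.01846 = 1.872 m·K/W
Q' = ΔT/ΣR = (356 °C − 29.6 °C)/1.872 = 174.4 W/m
From the inner boundary to the calcium silicate/perlite interface, ΣR_partial = 0.9883 m·K/W.
T_interface = T_in − Q'·ΣR_partial = 356 °C − (174.4)(0.9883) = 184 °C

T = 184 °C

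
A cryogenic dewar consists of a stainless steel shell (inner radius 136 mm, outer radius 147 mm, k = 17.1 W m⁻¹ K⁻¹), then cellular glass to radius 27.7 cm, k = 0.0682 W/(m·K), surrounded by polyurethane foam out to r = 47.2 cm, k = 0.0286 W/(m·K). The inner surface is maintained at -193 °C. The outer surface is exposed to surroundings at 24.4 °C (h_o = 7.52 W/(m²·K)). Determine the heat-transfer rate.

Treat each layer as a resistance in series:
  R_stainless steel = (1/0.136 − 1/0.147)/(4πk) = 0.5502/(4π·17.1) = 0.002561 K/W
  R_cellular glass = (1/0.147 − 1/0.277)/(4πk) = 3.193/(4π·0.0682) = 3.725 K/W
  R_polyurethane foam = (1/0.277 − 1/0.472)/(4πk) = 1.491/(4π·0.0286) = 4.150 K/W
  R_conv,out = 1/(4πr²h) = 1/(4π·0.472²·7.52) = 0.04750 K/W
ΣR = 0.002561 + 3.725 + 4.150 + 0.04750 = 7.925 K/W
Q = ΔT/ΣR = (-193 °C − 24.4 °C)/7.925 = -27.4 W
(Negative Q ⇒ heat flows inward; heat gain = 27.4 W.)

Q = 27.4 W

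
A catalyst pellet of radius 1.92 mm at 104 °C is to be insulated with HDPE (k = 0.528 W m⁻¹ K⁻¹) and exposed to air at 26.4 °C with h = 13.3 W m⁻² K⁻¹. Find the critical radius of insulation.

For a sphere, r_cr = 2k_ins/h = 2·0.528/13.3 = 0.0794 m = 7.94 cm

r_cr = 7.94 cm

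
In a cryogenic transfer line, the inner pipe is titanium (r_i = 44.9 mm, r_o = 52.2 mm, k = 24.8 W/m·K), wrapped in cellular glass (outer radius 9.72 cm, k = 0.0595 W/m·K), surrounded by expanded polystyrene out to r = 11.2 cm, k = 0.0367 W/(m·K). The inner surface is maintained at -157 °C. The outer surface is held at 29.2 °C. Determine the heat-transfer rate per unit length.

Q' = 81.7 W/m

Treat each layer as a resistance in series:
  R'_titanium = ln(0.0522/0.0449)/(2πk) = 0.1506/(2π·24.8) = 9.668×10^-4 m·K/W
  R'_cellular glass = ln(0.0972/0.0522)/(2πk) = 0.6217/(2π·0.0595) = 1.663 m·K/W
  R'_expanded polystyrene = ln(0.112/0.0972)/(2πk) = 0.1417/(2π·0.0367) = 0.6146 m·K/W
ΣR = 9.668×10^-4 + 1.663 + 0.6146 = 2.279 m·K/W
Q' = ΔT/ΣR = (-157 °C − 29.2 °C)/2.279 = -81.7 W/m
(Negative Q' ⇒ heat flows inward; heat gain = 81.7 W/m.)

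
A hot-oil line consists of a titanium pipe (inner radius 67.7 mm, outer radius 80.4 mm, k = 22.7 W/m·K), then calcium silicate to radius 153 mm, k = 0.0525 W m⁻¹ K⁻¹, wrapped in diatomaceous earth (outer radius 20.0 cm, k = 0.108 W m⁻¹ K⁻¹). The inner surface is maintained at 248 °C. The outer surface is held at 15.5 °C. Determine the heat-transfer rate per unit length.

Resistance network (inner→outer):
  R'_titanium = ln(0.0804/0.0677)/(2πk) = 0.1719/(2π·22.7) = 0.001205 m·K/W
  R'_calcium silicate = ln(0.153/0.0804)/(2πk) = 0.6434/(2π·0.0525) = 1.951 m·K/W
  R'_diatomaceous earth = ln(0.200/0.153)/(2πk) = 0.2679/(2π·0.108) = 0.3948 m·K/W
ΣR = 0.001205 + 1.951 + 0.3948 = 2.347 m·K/W
Q' = ΔT/ΣR = (248 °C − 15.5 °C)/2.347 = 99.1 W/m

Q' = 99.1 W/m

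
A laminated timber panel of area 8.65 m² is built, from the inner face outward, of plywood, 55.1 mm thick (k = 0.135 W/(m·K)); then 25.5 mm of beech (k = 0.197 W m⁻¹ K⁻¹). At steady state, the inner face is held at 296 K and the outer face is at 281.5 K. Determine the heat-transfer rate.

Q = 233 W

Series thermal resistances, inner to outer:
  R_plywood = L/(kA) = 0.0551/(0.135·8.65) = 0.04718 K/W
  R_beech = L/(kA) = 0.0255/(0.197·8.65) = 0.01496 K/W
ΣR = 0.04718 + 0.01496 = 0.06214 K/W
Q = ΔT/ΣR = (296 K − 281.5 K)/0.06214 = 233 W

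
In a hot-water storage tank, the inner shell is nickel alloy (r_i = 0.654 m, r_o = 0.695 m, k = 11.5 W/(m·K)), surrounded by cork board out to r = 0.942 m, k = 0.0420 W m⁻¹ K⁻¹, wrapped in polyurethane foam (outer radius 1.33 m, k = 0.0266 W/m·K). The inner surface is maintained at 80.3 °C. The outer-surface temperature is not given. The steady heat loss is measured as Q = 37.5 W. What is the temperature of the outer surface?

Sum the resistances:
  R_nickel alloy = (1/0.654 − 1/0.695)/(4πk) = 0.09020/(4π·11.5) = 6.242×10^-4 K/W
  R_cork board = (1/0.695 − 1/0.942)/(4πk) = 0.3773/(4π·0.0420) = 0.7148 K/W
  R_polyurethane foam = (1/0.942 − 1/1.33)/(4πk) = 0.3097/(4π·0.0266) = 0.9265 K/W
ΣR = 1.642 K/W
ΔT = Q·ΣR = 37.5 × 1.642 = 61.57 K
Heat flows outward, so T_out = T_in − ΔT = 80.3 − 61.57 = 18.7 °C

T_out = 18.7 °C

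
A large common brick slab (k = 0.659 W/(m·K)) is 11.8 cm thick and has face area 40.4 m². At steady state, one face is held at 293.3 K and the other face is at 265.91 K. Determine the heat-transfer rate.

Q = 6180 W

Q = kA·ΔT/L = 0.659 × 40.4 × |293.3 K − 265.91 K| / 0.118 = 6180 W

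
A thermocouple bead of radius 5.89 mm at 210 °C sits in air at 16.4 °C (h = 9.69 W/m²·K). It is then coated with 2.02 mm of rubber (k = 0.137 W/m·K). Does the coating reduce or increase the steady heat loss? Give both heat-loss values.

increases: 0.818 → 1.24 W

Critical radius for a sphere: r_cr = 2k/h = 0.0283 m = 2.83 cm.
Outer radius after coating: r₂ = 0.00589 + 0.00202 = 0.00791 m.
Since r₁ < r_cr and r₂ ≤ r_cr, the coating moves toward the maximum at r_cr — heat loss rises.
Bare: R = 1/(4πr₁²h) = 236.7 K/W; Q = 193.6/236.7 = 0.818 W.
Coated: R = R_cond + R_conv = 156.4 K/W; Q = 193.6/156.4 = 1.24 W.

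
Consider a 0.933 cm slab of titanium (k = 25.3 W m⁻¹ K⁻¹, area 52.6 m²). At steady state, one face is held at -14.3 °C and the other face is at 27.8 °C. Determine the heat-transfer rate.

Q = 6000 kW

Q = kA·ΔT/L = 25.3 × 52.6 × |-14.3 °C − 27.8 °C| / 0.00933 = 6.00×10^6 W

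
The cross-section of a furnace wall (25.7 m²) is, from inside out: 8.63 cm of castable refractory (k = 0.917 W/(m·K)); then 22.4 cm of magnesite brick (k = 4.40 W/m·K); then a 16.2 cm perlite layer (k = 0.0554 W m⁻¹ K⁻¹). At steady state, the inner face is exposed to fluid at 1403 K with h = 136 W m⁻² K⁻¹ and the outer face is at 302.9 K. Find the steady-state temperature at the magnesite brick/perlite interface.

T = 1349 K

Series thermal resistances, inner to outer:
  R_conv,in = 1/(hA) = 1/(136·25.7) = 2.861×10^-4 K/W
  R_castable refractory = L/(kA) = 0.0863/(0.917·25.7) = 0.003662 K/W
  R_magnesite brick = L/(kA) = 0.224/(4.40·25.7) = 0.001981 K/W
  R_perlite = L/(kA) = 0.162/(0.0554·25.7) = 0.1138 K/W
ΣR = 2.861×10^-4 + 0.003662 + 0.001981 + 0.1138 = 0.1197 K/W
Q = ΔT/ΣR = (1403 K − 302.9 K)/0.1197 = 9190 W
From the inner boundary to the magnesite brick/perlite interface, ΣR_partial = 0.005929 K/W.
T_interface = T_in − Q·ΣR_partial = 1403 K − (9190)(0.005929) = 1349 K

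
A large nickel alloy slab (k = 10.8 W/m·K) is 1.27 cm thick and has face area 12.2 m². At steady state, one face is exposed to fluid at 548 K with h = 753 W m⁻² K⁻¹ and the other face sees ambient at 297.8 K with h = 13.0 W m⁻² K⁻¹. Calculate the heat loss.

Series thermal resistances, inner to outer:
  R_conv,in = 1/(hA) = 1/(753·12.2) = 1.089×10^-4 K/W
  R_nickel alloy = L/(kA) = 0.0127/(10.8·12.2) = 9.639×10^-5 K/W
  R_conv,out = 1/(hA) = 1/(13.0·12.2) = 0.006305 K/W
ΣR = 1.089×10^-4 + 9.639×10^-5 + 0.006305 = 0.006510 K/W
Q = ΔT/ΣR = (548 K − 297.8 K)/0.006510 = 38400 W

Q = 38.4 kW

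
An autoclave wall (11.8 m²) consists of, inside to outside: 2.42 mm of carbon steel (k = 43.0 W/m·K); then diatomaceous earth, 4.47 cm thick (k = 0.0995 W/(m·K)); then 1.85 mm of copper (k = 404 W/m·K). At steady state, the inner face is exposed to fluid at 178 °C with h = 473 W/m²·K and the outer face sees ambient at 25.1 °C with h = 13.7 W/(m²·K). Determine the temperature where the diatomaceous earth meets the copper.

Treat each layer as a resistance in series:
  R_conv,in = 1/(hA) = 1/(473·11.8) = 1.792×10^-4 K/W
  R_carbon steel = L/(kA) = 0.00242/(43.0·11.8) = 4.769×10^-6 K/W
  R_diatomaceous earth = L/(kA) = 0.0447/(0.0995·11.8) = 0.03807 K/W
  R_copper = L/(kA) = 0.00185/(404·11.8) = 3.881×10^-7 K/W
  R_conv,out = 1/(hA) = 1/(13.7·11.8) = 0.006186 K/W
ΣR = 1.792×10^-4 + 4.769×10^-6 + 0.03807 + 3.881×10^-7 + 0.006186 = 0.04444 K/W
Q = ΔT/ΣR = (178 °C − 25.1 °C)/0.04444 = 3441 W
From the inner boundary to the diatomaceous earth/copper interface, ΣR_partial = 0.03825 K/W.
T_interface = T_in − Q·ΣR_partial = 178 °C − (3441)(0.03825) = 46.4 °C

T = 46.4 °C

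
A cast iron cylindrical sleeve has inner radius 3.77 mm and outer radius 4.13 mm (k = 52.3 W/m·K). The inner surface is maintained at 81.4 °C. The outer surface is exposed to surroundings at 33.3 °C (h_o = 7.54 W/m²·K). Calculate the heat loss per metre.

Q' = 9.41 W/m

Treat each layer as a resistance in series:
  R'_cast iron = ln(0.00413/0.00377)/(2πk) = 0.09120/(2π·52.3) = 2.775×10^-4 m·K/W
  R'_conv,out = 1/(2πr h) = 1/(2π·0.00413·7.54) = 5.111 m·K/W
ΣR = 2.775×10^-4 + 5.111 = 5.111 m·K/W
Q' = ΔT/ΣR = (81.4 °C − 33.3 °C)/5.111 = 9.41 W/m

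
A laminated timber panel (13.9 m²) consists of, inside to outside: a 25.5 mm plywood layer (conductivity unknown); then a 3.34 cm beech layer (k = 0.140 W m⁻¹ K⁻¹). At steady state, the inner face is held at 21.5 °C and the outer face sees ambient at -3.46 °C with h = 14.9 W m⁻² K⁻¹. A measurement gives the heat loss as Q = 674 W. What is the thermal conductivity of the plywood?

ΣR = ΔT/Q = |21.5 − -3.46|/674 = 0.03703 K/W
Known resistances:
  R_beech = L/(kA) = 0.0334/(0.140·13.9) = 0.01716 K/W
  R_conv,out = 1/(hA) = 1/(14.9·13.9) = 0.004828 K/W
R_plywood = ΣR − ΣR_known = 0.03703 − 0.02199 = 0.01504 K/W
L/(kA) = 0.01504 ⇒ k = 0.0255/(0.01504·13.9) = 0.122 W/m·K

k = 0.122 W/m·K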